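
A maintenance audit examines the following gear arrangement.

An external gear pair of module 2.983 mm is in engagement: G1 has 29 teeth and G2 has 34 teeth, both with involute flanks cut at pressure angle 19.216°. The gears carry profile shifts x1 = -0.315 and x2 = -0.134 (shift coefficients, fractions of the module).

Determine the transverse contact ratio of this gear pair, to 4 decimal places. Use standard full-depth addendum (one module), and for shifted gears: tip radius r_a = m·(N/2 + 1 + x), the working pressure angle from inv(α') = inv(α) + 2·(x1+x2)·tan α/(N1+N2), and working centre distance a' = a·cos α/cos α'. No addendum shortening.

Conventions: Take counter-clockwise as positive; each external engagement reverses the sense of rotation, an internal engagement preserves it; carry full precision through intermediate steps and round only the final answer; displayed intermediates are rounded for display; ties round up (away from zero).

1.8911

single-mesh involute tooth geometry (29T engaging 34T at module 2.983)
base radii: r_b1 = 40.843609, r_b2 = 47.885611
tip radii: r_a1 = 45.296855, r_a2 = 53.294278
inv(α') = inv(19.216°) + 2·(-0.315-0.134)·tan α/(29+34) = 0.00819930  ⇒  α' = 16.47720°
a' = a·cos α / cos α' = 93.9645·cos 19.216°/cos 16.47720° = 92.529144
action lengths: √(r_a1²−r_b1²) = 19.585827, √(r_a2²−r_b2²) = 23.393339
base pitch p_b = π·m·cos α = 8.849240
CR = (19.585827 + 23.393339 − 92.529144·sin 16.47720°)/8.849240 = 1.891098
contact ratio ≈ 1.8911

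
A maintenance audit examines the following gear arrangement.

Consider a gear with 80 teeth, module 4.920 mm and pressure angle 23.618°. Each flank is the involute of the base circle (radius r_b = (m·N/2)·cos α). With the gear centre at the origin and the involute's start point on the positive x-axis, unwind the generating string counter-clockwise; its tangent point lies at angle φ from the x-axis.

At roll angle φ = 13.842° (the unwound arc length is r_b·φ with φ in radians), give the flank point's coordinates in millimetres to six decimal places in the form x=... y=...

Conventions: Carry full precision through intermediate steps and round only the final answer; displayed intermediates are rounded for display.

x=185.500947 y=0.842565

recognized (one wheel, involute flank): single-mesh tooth geometry, m = 4.920, N = 80
pitch radius r_p = m·N/2 = 4.920·80/2 = 196.800000
base radius r_b = r_p·cos α = 196.800000·cos 23.618° = 180.315424
roll angle φ = 13.842° = 0.24158848 rad
x = r_b·(cos φ + φ·sin φ) = 185.500947
y = r_b·(sin φ − φ·cos φ) = 0.842565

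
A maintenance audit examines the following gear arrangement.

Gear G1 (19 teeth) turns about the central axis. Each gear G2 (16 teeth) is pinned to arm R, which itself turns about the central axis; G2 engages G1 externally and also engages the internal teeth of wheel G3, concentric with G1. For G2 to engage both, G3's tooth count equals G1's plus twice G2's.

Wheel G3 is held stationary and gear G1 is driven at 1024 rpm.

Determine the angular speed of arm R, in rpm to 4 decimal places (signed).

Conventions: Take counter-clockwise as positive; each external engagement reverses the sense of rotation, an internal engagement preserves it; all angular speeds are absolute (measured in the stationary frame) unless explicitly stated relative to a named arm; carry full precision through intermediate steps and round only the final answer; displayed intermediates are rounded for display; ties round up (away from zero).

recognized (axles ride arm R): planetary set, 19/16/51 teeth
normalise by the input: solve with ω_sun = 1, then scale by 1024 rpm
ring teeth: 19 + 2·16 = 51
19(ω_sun−ω_arm) = −51(ω_ring−ω_arm),  ω_ring = 0, ω_sun = 1
19(1−ω_arm) = −51(0−ω_arm)  ⇒  70·ω_arm = 19  ⇒  ω_arm = 19/70
scale: ω_arm = 19/70 × 1024 rpm = +277.9429 rpm

+277.9429 rpm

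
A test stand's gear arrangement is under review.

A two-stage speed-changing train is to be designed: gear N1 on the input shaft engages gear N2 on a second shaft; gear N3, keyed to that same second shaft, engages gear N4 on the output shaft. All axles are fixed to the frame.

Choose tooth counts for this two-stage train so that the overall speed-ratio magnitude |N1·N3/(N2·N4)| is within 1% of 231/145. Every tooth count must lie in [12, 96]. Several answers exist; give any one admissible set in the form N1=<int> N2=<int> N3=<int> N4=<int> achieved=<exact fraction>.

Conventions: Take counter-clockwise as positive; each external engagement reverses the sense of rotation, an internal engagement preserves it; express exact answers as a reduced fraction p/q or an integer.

N1=21 N2=15 N3=33 N4=29 achieved=231/145

topology: fixed-axis compound train — 2 stages, target 231/145
target = 231/145 in lowest terms: an exact hit needs N1·N3 = k·231 and N2·N4 = k·145 for one integer k, every count in [12, 96]; additionally prefer no 1:1 stage (N1 ≠ N2, N3 ≠ N4)
k = 1…2: no 1:1-free in-range split of k·231 and k·145 into factor pairs; take k = 3
k = 3: N1·N3 = 693 = 21·33, N2·N4 = 435 = 15·29
achieved = 21·33/(15·29) = 231/145; |achieved − target| = 0 ≤ 231/14500 ✓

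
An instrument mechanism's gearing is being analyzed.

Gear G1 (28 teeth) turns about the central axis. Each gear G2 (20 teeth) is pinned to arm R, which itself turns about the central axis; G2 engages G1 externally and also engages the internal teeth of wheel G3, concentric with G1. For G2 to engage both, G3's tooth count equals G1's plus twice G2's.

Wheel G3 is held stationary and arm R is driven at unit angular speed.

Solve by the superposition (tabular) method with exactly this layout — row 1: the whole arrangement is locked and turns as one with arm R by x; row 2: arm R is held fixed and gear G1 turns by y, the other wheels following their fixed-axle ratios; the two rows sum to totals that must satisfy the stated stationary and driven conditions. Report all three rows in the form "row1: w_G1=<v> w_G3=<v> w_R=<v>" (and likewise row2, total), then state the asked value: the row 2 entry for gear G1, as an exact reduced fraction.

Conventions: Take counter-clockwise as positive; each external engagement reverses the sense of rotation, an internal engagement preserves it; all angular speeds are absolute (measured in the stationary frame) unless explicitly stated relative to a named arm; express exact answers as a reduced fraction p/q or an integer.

row1: w_G1=1 w_G3=1 w_R=1
row2: w_G1=17/7 w_G3=-1 w_R=0
total: w_G1=24/7 w_G3=0 w_R=1
asked value: 17/7

recognized (axles ride arm R): planetary set, 28/20/68 teeth
row 1 (train locked, turned with arm): all members turn x
row 2 (arm held, sun turns y): ω_ring = −(28/68)·y, ω_arm = 0
boundary: total ω_ring = x − (28/68)·y = 0 and total ω_arm = x = 1  ⇒  y = 17/7, x = 1
row 2 ring = −(28/68)·17/7 = -1
totals (row 1 + row 2): sun 1 + 17/7 = 24/7, ring 1 + (-1) = 0, arm 1 + 0 = 1
asked cell (row2, sun) = 17/7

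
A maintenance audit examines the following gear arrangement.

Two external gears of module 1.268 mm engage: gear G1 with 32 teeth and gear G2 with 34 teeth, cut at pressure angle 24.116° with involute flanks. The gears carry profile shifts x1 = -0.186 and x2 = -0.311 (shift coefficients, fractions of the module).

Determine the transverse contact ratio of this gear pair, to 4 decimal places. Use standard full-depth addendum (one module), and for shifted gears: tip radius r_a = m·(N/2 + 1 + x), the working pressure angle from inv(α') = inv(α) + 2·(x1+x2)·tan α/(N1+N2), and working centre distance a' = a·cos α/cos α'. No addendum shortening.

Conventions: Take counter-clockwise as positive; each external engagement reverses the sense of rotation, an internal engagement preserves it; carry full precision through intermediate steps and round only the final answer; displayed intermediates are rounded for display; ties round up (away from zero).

single-mesh involute tooth geometry (32T engaging 34T at module 1.268)
base radii: r_b1 = 18.517266, r_b2 = 19.674595
tip radii: r_a1 = 21.320152, r_a2 = 22.429652
inv(α') = inv(24.116°) + 2·(-0.186-0.311)·tan α/(32+34) = 0.02001120  ⇒  α' = 21.98504°
a' = a·cos α / cos α' = 41.8440·cos 24.116°/cos 21.98504° = 41.186905
action lengths: √(r_a1²−r_b1²) = 10.566918, √(r_a2²−r_b2²) = 10.770311
base pitch p_b = π·m·cos α = 3.635857
CR = (10.566918 + 10.770311 − 41.186905·sin 21.98504°)/3.635857 = 1.627763
contact ratio ≈ 1.6278

1.6278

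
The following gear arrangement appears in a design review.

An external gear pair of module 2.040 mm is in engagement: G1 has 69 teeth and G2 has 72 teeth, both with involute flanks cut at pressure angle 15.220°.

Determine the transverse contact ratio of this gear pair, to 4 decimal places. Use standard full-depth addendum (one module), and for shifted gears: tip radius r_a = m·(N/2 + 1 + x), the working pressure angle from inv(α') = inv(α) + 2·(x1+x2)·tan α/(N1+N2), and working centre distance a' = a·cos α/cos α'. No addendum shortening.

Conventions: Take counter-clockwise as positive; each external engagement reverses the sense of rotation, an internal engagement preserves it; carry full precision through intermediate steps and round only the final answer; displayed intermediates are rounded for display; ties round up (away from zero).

2.1649

single-mesh involute tooth geometry (69T engaging 72T at module 2.040)
base radii: r_b1 = 67.911415, r_b2 = 70.864086
tip radii: r_a1 = 72.420000, r_a2 = 75.480000
no profile shift: α' = α, a' = a
action lengths: √(r_a1²−r_b1²) = 25.153450, √(r_a2²−r_b2²) = 25.990609
base pitch p_b = π·m·cos α = 6.184058
CR = (25.153450 + 25.990609 − 143.820000·sin 15.22000°)/6.184058 = 2.164851
contact ratio ≈ 2.1649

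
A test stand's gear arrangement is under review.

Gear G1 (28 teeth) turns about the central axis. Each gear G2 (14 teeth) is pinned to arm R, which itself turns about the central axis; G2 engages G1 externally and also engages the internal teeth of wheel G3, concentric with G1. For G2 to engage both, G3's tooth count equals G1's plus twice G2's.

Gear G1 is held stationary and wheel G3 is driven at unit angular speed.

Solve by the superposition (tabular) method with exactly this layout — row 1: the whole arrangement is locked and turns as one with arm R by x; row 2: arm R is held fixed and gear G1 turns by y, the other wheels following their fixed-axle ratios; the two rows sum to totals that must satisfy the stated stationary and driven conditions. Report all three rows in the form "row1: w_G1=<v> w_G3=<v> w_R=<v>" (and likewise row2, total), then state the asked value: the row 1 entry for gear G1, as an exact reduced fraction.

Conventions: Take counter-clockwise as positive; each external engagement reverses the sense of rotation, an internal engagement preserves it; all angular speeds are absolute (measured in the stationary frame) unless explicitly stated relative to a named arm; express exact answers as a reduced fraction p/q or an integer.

row1: w_G1=2/3 w_G3=2/3 w_R=2/3
row2: w_G1=-2/3 w_G3=1/3 w_R=0
total: w_G1=0 w_G3=1 w_R=2/3
asked value: 2/3

topology: planetary set — G1 28T / G2 14T / G3 56T, arm = carrier (Willis)
row 1: whole set turns with the arm by x
row 2: sun turns y, ring = −(28/56)·y, arm 0
boundary: total ω_sun = x + y = 0 and total ω_ring = x − (28/56)·y = 1  ⇒  y = -2/3, x = 2/3
row 2 ring = −(28/56)·(-2/3) = 1/3
totals (row 1 + row 2): sun 2/3 + (-2/3) = 0, ring 2/3 + 1/3 = 1, arm 2/3 + 0 = 2/3
asked cell (row1, sun) = 2/3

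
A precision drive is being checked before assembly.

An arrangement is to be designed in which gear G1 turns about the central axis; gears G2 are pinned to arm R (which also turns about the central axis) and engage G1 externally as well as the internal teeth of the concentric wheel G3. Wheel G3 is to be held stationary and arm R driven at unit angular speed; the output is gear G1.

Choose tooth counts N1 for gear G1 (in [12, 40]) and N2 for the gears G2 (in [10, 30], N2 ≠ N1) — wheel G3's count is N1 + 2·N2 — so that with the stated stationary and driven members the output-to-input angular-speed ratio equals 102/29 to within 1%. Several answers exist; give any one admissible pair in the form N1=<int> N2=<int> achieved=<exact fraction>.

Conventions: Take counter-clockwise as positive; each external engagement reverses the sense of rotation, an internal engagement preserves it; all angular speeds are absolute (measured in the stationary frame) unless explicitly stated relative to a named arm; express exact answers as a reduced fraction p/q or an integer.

class = planetary set [ratio 102/29 wanted; Willis about the carrier]
Willis with ω_ring = 0: ω_sun/ω_arm = (N1+N3)/N1; set equal to 102/29  ⇒  N3/N1 = 102/29 − 1 = 73/29
N3 = N1 + 2·N2  ⇒  N2/N1 = (N3/N1 − 1)/2 = (73/29 − 1)/2 = 22/29
smallest multiple with N1 ≥ 12 and N2 ≥ 10: k = 1  ⇒  N1 = 1·29 = 29, N2 = 1·22 = 22 (N1 ≤ 40, N2 ≤ 30, N2 ≠ N1 ✓), N3 = 29 + 2·22 = 73
check: (N1+N3)/N1 with N1 = 29, N3 = 73 gives 102/29; |achieved − target| = 0 ≤ 51/1450 ✓

N1=29 N2=22 achieved=102/29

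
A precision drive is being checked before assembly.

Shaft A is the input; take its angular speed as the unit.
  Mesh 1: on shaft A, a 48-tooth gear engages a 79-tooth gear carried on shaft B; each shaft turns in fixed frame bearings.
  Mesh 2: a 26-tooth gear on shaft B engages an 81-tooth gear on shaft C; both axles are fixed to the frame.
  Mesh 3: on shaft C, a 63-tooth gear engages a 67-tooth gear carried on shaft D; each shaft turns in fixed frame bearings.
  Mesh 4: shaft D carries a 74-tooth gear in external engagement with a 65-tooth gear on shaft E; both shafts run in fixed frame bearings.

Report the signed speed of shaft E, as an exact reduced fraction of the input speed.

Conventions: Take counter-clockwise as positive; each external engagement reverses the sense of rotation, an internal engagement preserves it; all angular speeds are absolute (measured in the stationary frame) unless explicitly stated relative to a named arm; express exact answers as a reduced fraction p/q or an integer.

4-mesh fixed-axis compound train (all bearings frame-fixed)
mesh 1 [48T→79T]: |ω|/ω_in = 1×48/79 = 48/79, sense flips to −
mesh 2 [26T→81T]: |ω|/ω_in = (48/79)×26/81 = 416/2133, sense flips to +
mesh 3 [63T→67T]: |ω|/ω_in = (416/2133)×63/67 = 2912/15879, sense flips to −
mesh 4 [74T→65T]: |ω|/ω_in = (2912/15879)×74/65 = 16576/79395, sense flips to +
signed output speed (× input speed) = 16576/79395

16576/79395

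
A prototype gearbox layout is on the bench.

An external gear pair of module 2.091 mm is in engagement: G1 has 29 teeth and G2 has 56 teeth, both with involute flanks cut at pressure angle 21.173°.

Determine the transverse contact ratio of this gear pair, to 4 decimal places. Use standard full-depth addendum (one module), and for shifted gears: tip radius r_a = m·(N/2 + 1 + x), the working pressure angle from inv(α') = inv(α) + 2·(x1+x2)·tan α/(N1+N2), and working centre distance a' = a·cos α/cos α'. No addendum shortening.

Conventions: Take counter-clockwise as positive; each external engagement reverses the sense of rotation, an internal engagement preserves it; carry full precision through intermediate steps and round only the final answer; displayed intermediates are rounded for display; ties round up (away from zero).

single-mesh involute tooth geometry (29T engaging 56T at module 2.091)
base radii: r_b1 = 28.272755, r_b2 = 54.595665
tip radii: r_a1 = 32.410500, r_a2 = 60.639000
no profile shift: α' = α, a' = a
action lengths: √(r_a1²−r_b1²) = 15.845877, √(r_a2²−r_b2²) = 26.389423
base pitch p_b = π·m·cos α = 6.125619
CR = (15.845877 + 26.389423 − 88.867500·sin 21.17300°)/6.125619 = 1.654964
contact ratio ≈ 1.6550

1.6550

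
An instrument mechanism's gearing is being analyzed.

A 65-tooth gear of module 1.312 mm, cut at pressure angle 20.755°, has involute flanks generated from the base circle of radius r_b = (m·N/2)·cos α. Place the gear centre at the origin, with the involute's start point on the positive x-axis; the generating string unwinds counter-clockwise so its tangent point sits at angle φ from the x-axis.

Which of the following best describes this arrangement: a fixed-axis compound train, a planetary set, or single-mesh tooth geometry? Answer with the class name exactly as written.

topology: single-mesh involute geometry — m = 1.312, N = 65
classification: single-mesh tooth geometry

single-mesh tooth geometry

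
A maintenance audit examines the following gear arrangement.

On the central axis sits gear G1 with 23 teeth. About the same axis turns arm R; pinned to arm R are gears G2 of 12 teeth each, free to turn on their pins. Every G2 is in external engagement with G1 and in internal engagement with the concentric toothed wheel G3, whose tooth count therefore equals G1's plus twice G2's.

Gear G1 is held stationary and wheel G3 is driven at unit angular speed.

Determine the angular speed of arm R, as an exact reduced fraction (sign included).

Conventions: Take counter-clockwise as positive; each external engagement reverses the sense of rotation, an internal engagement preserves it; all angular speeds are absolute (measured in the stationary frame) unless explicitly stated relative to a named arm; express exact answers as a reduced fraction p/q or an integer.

planetary set (23T centre, 12T on arm, 47T internal) — Willis relation
ring teeth: 23 + 2·12 = 47
23(ω_sun−ω_arm) = −47(ω_ring−ω_arm),  ω_sun = 0, ω_ring = 1
23(0−ω_arm) = −47(1−ω_arm)  ⇒  70·ω_arm = 47  ⇒  ω_arm = 47/70
exact speed ratio = 47/70

47/70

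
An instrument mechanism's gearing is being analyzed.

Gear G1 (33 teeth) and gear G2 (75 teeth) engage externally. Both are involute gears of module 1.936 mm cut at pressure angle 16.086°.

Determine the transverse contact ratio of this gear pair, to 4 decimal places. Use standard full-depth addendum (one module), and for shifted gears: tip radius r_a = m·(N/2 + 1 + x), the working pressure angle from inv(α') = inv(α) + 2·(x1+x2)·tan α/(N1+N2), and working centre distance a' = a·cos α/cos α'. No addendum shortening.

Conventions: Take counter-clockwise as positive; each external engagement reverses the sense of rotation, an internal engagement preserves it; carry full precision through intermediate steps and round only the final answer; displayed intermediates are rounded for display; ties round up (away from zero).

class = single-mesh tooth geometry [involute pair 33T × 75T, m = 1.936]
base radii: r_b1 = 30.693293, r_b2 = 69.757484
tip radii: r_a1 = 33.880000, r_a2 = 74.536000
no profile shift: α' = α, a' = a
action lengths: √(r_a1²−r_b1²) = 14.344900, √(r_a2²−r_b2²) = 26.258498
base pitch p_b = π·m·cos α = 5.843989
CR = (14.344900 + 26.258498 − 104.544000·sin 16.08600°)/5.843989 = 1.991167
contact ratio ≈ 1.9912

1.9912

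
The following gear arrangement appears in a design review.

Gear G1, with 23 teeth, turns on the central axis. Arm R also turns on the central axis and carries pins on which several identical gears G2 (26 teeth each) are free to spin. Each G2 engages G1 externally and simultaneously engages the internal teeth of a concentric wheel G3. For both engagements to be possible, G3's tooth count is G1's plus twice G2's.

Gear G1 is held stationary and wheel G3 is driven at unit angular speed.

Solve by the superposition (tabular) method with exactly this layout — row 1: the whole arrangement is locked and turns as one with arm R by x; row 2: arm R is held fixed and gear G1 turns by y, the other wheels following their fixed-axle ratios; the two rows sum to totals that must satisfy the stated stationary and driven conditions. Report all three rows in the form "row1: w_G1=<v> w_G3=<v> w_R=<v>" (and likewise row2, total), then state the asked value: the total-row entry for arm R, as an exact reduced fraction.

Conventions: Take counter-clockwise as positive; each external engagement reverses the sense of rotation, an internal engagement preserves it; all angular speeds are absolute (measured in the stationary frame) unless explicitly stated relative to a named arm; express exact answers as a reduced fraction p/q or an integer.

recognized (axles ride arm R): planetary set, 23/26/75 teeth
superposition row 1 [locked train]: every member turns x
superposition row 2 [arm held]: sun y, ring −(23/75)·y, arm 0
boundary: total ω_sun = x + y = 0 and total ω_ring = x − (23/75)·y = 1  ⇒  y = -75/98, x = 75/98
row 2 ring = −(23/75)·(-75/98) = 23/98
totals (row 1 + row 2): sun 75/98 + (-75/98) = 0, ring 75/98 + 23/98 = 1, arm 75/98 + 0 = 75/98
asked cell (total, arm) = 75/98

row1: w_G1=75/98 w_G3=75/98 w_R=75/98
row2: w_G1=-75/98 w_G3=23/98 w_R=0
total: w_G1=0 w_G3=1 w_R=75/98
asked value: 75/98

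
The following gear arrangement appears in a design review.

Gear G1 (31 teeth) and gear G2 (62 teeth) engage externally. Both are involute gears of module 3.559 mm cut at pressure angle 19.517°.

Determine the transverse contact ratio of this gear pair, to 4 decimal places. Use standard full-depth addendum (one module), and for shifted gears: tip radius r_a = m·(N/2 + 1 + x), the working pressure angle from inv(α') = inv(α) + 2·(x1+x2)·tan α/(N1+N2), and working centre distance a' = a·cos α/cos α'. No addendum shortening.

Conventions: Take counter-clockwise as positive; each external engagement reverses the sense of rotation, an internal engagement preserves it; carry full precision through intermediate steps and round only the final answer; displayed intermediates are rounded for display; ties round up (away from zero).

1.7502

recognized (one external pair, fixed centres): single-mesh tooth geometry, m = 3.559, N1 = 31, N2 = 62
base radii: r_b1 = 51.994881, r_b2 = 103.989761
tip radii: r_a1 = 58.723500, r_a2 = 113.888000
no profile shift: α' = α, a' = a
action lengths: √(r_a1²−r_b1²) = 27.294355, √(r_a2²−r_b2²) = 46.439273
base pitch p_b = π·m·cos α = 10.538499
CR = (27.294355 + 46.439273 − 165.493500·sin 19.51700°)/10.538499 = 1.750200
contact ratio ≈ 1.7502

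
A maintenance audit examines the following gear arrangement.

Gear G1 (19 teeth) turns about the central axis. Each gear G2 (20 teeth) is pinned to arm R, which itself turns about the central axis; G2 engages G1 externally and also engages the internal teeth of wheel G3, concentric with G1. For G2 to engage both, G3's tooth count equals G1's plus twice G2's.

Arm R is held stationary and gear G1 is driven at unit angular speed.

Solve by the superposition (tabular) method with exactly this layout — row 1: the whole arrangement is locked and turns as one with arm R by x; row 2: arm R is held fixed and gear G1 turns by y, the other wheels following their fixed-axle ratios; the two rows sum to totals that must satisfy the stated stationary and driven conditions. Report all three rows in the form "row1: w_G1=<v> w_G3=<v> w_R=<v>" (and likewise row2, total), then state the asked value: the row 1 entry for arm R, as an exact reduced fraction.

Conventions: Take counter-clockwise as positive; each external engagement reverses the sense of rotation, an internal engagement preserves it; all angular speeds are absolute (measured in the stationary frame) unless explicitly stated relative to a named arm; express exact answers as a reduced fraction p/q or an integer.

row1: w_G1=0 w_G3=0 w_R=0
row2: w_G1=1 w_G3=-19/59 w_R=0
total: w_G1=1 w_G3=-19/59 w_R=0
asked value: 0

class = planetary set [G3 = 19+2·20 = 59; Willis about the carrier]
row 1 — lock + rotate with arm: ω_sun = ω_ring = ω_arm = x
row 2 (arm held, sun turns y): ω_ring = −(19/59)·y, ω_arm = 0
boundary: total ω_arm = x = 0 and total ω_sun = x + y = 1  ⇒  y = 1, x = 0
row 2 ring = −(19/59)·1 = -19/59
totals (row 1 + row 2): sun 0 + 1 = 1, ring 0 + (-19/59) = -19/59, arm 0 + 0 = 0
asked cell (row1, arm) = 0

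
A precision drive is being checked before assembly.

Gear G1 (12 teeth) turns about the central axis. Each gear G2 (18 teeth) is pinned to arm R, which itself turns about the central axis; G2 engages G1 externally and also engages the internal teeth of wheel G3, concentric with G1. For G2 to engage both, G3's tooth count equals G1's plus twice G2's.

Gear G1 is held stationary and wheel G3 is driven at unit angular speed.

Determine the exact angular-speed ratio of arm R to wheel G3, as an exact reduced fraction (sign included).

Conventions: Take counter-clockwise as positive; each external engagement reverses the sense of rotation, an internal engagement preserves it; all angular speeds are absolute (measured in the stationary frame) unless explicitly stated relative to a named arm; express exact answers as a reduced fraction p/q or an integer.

planetary set (12T centre, 18T on arm, 48T internal) — Willis relation
ring teeth: 12 + 2·18 = 48
12(ω_sun−ω_arm) = −48(ω_ring−ω_arm),  ω_sun = 0, ω_ring = 1
12(0−ω_arm) = −48(1−ω_arm)  ⇒  60·ω_arm = 48  ⇒  ω_arm = 4/5
ω_out/ω_in = 4/5

4/5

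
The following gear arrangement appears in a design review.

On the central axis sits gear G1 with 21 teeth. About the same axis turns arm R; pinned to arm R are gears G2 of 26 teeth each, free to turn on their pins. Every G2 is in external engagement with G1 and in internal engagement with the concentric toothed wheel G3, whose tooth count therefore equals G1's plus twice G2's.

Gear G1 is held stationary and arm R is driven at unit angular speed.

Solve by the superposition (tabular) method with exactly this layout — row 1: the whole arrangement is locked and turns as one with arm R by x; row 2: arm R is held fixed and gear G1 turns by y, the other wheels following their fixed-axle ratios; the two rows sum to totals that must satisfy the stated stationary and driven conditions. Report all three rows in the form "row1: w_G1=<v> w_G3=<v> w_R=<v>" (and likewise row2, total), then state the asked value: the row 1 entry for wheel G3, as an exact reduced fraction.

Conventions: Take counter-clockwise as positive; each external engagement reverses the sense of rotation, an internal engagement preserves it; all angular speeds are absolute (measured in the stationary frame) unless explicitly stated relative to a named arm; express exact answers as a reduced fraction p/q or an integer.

class = planetary set [G3 = 21+2·26 = 73; Willis about the carrier]
row 1 (train locked, turned with arm): all members turn x
superposition row 2 [arm held]: sun y, ring −(21/73)·y, arm 0
boundary: total ω_sun = x + y = 0 and total ω_arm = x = 1  ⇒  y = -1, x = 1
row 2 ring = −(21/73)·(-1) = 21/73
totals (row 1 + row 2): sun 1 + (-1) = 0, ring 1 + 21/73 = 94/73, arm 1 + 0 = 1
asked cell (row1, ring) = 1

row1: w_G1=1 w_G3=1 w_R=1
row2: w_G1=-1 w_G3=21/73 w_R=0
total: w_G1=0 w_G3=94/73 w_R=1
asked value: 1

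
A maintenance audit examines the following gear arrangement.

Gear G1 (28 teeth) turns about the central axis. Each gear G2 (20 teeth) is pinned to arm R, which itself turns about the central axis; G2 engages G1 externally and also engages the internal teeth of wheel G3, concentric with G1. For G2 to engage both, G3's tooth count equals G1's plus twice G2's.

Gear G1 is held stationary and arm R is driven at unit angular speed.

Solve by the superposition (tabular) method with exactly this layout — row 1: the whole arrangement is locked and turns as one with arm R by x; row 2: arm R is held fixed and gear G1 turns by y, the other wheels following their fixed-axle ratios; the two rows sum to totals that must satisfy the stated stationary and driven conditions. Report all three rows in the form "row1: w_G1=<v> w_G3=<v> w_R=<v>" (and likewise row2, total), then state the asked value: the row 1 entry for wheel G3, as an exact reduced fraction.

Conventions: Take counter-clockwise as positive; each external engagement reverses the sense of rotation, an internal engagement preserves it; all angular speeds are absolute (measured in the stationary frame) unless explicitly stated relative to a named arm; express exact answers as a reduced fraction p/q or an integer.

planetary set (28T centre, 20T on arm, 68T internal) — Willis relation
row 1: whole set turns with the arm by x
superposition row 2 [arm held]: sun y, ring −(28/68)·y, arm 0
boundary: total ω_sun = x + y = 0 and total ω_arm = x = 1  ⇒  y = -1, x = 1
row 2 ring = −(28/68)·(-1) = 7/17
totals (row 1 + row 2): sun 1 + (-1) = 0, ring 1 + 7/17 = 24/17, arm 1 + 0 = 1
asked cell (row1, ring) = 1

row1: w_G1=1 w_G3=1 w_R=1
row2: w_G1=-1 w_G3=7/17 w_R=0
total: w_G1=0 w_G3=24/17 w_R=1
asked value: 1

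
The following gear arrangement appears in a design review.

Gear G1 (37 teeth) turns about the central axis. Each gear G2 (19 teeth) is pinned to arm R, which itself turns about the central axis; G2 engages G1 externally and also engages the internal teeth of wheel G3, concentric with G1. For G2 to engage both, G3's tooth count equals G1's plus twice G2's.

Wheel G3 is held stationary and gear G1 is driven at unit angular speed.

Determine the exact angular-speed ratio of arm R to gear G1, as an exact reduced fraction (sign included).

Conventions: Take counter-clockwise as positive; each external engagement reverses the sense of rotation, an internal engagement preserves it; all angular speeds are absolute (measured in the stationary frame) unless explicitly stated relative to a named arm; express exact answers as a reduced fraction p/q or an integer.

37/112

class = planetary set [G3 = 37+2·19 = 75; Willis about the carrier]
ring teeth: 37 + 2·19 = 75
37(ω_sun−ω_arm) = −75(ω_ring−ω_arm),  ω_ring = 0, ω_sun = 1
37(1−ω_arm) = −75(0−ω_arm)  ⇒  112·ω_arm = 37  ⇒  ω_arm = 37/112
ω_out/ω_in = 37/112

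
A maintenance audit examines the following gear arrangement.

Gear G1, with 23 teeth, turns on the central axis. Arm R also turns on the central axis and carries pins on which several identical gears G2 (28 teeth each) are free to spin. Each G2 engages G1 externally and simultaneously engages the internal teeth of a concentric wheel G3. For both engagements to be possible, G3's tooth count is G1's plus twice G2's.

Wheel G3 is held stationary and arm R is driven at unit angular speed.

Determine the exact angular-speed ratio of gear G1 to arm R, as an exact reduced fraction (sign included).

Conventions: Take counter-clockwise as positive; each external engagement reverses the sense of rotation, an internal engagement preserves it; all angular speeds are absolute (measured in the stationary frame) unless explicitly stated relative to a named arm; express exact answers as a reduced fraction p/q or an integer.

102/23

class = planetary set [G3 = 23+2·28 = 79; Willis about the carrier]
ring teeth: 23 + 2·28 = 79
23(ω_sun−ω_arm) = −79(ω_ring−ω_arm),  ω_ring = 0, ω_arm = 1
ω_sun = 1 − (79/23)(0−1) = 102/23
ω_out/ω_in = 102/23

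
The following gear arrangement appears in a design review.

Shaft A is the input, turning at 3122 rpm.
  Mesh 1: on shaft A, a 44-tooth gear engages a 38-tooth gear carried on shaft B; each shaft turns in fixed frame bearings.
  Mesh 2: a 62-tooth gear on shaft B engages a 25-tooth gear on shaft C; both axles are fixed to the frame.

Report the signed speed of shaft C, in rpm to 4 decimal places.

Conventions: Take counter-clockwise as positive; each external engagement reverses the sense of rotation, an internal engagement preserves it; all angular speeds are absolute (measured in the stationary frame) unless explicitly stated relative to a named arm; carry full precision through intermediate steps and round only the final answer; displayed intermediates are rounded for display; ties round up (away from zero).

2-mesh fixed-axis compound train (all bearings frame-fixed)
mesh 1 [44T→38T]: ω = 3122.0000×44/38 = 3614.9474 rpm, sense flips to −
mesh 2 [62T→25T]: ω = 3614.9474×62/25 = 8965.0695 rpm, sense flips to +
signed output speed = +8965.0695 rpm

+8965.0695 rpm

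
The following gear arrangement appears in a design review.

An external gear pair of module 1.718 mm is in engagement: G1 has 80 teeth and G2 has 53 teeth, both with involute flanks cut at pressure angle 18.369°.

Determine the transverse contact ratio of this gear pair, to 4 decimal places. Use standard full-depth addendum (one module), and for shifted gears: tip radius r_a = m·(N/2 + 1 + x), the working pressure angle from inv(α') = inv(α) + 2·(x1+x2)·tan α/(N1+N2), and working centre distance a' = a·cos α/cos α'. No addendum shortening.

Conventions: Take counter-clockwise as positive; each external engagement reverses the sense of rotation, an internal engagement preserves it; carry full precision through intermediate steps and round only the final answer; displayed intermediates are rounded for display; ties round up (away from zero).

1.8970

recognized (one external pair, fixed centres): single-mesh tooth geometry, m = 1.718, N1 = 80, N2 = 53
base radii: r_b1 = 65.218486, r_b2 = 43.207247
tip radii: r_a1 = 70.438000, r_a2 = 47.245000
no profile shift: α' = α, a' = a
action lengths: √(r_a1²−r_b1²) = 26.609414, √(r_a2²−r_b2²) = 19.110830
base pitch p_b = π·m·cos α = 5.122248
CR = (26.609414 + 19.110830 − 114.247000·sin 18.36900°)/5.122248 = 1.897008
contact ratio ≈ 1.8970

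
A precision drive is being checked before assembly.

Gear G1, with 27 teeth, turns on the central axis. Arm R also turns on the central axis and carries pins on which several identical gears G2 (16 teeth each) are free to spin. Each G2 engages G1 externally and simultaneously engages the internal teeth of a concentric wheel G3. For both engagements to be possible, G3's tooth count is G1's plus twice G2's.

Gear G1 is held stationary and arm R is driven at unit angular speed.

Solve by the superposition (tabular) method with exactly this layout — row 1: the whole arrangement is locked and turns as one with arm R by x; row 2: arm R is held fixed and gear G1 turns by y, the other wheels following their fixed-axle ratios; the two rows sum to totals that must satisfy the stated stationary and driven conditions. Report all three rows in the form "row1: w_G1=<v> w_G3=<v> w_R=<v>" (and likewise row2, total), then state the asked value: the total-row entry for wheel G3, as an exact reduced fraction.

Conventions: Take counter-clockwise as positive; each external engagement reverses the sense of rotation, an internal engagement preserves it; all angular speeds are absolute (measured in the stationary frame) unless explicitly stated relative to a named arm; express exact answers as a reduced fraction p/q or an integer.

recognized (axles ride arm R): planetary set, 27/16/59 teeth
row 1: whole set turns with the arm by x
row 2 — arm fixed, fixed-axis ratios: sun y, ring −(27/59)·y, arm 0
boundary: total ω_sun = x + y = 0 and total ω_arm = x = 1  ⇒  y = -1, x = 1
row 2 ring = −(27/59)·(-1) = 27/59
totals (row 1 + row 2): sun 1 + (-1) = 0, ring 1 + 27/59 = 86/59, arm 1 + 0 = 1
asked cell (total, ring) = 86/59

row1: w_G1=1 w_G3=1 w_R=1
row2: w_G1=-1 w_G3=27/59 w_R=0
total: w_G1=0 w_G3=86/59 w_R=1
asked value: 86/59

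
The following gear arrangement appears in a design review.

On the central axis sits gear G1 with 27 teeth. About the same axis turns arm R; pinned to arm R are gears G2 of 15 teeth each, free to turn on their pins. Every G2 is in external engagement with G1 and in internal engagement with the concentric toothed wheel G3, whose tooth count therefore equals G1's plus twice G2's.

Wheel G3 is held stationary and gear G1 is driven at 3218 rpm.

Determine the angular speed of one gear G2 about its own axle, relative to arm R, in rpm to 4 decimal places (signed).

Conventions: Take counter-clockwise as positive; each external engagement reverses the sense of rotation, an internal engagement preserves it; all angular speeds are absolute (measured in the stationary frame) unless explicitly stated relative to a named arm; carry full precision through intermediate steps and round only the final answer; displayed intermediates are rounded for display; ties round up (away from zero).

topology: planetary set — G1 27T / G2 15T / G3 57T, arm = carrier (Willis)
normalise by the input: solve with ω_sun = 1, then scale by 3218 rpm
ring teeth: 27 + 2·15 = 57
27(ω_sun−ω_arm) = −57(ω_ring−ω_arm),  ω_ring = 0, ω_sun = 1
27(1−ω_arm) = −57(0−ω_arm)  ⇒  84·ω_arm = 27  ⇒  ω_arm = 9/28
sun–planet mesh: 27·(1−9/28) = −15·(ω_p−ω_arm)  ⇒  ω_p−ω_arm = -171/140
scale: ω_p−ω_arm = -171/140 × 3218 rpm = -3930.5571 rpm

-3930.5571 rpm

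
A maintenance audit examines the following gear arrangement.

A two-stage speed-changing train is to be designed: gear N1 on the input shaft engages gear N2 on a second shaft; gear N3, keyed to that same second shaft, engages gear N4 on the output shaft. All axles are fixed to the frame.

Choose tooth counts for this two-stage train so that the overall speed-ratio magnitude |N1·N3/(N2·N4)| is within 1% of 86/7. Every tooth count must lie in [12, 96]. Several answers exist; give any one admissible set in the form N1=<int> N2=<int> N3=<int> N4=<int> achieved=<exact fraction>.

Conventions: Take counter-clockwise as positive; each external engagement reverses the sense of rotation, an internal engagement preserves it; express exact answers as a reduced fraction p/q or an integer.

2-stage fixed-axis compound train for ratio 86/7
target = 86/7 in lowest terms: an exact hit needs N1·N3 = k·86 and N2·N4 = k·7 for one integer k, every count in [12, 96]; additionally prefer no 1:1 stage (N1 ≠ N2, N3 ≠ N4)
k = 1…23: no 1:1-free in-range split of k·86 and k·7 into factor pairs; take k = 24
k = 24: N1·N3 = 2064 = 24·86, N2·N4 = 168 = 12·14
achieved = 24·86/(12·14) = 86/7; |achieved − target| = 0 ≤ 43/350 ✓

N1=24 N2=12 N3=86 N4=14 achieved=86/7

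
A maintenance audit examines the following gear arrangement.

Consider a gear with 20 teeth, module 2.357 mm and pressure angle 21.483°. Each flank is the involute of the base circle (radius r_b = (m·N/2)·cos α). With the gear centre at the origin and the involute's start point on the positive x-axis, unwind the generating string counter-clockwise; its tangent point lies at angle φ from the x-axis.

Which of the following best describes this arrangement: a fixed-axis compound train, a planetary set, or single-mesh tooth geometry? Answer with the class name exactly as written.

recognized (one wheel, involute flank): single-mesh tooth geometry, m = 2.357, N = 20
classification: single-mesh tooth geometry

single-mesh tooth geometry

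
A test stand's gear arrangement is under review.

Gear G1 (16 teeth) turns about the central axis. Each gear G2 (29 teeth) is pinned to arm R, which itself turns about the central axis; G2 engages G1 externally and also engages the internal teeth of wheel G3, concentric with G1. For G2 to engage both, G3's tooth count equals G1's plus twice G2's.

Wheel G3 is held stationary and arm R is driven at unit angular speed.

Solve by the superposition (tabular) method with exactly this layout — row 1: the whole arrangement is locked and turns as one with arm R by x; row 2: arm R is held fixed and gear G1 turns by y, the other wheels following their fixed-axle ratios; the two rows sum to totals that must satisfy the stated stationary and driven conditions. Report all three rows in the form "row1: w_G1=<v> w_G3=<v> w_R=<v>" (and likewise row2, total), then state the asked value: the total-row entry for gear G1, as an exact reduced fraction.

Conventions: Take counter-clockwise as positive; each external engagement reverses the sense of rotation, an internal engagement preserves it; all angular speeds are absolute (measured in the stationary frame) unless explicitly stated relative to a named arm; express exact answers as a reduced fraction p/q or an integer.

recognized (axles ride arm R): planetary set, 16/29/74 teeth
row 1 — lock + rotate with arm: ω_sun = ω_ring = ω_arm = x
row 2: sun turns y, ring = −(16/74)·y, arm 0
boundary: total ω_ring = x − (16/74)·y = 0 and total ω_arm = x = 1  ⇒  y = 37/8, x = 1
row 2 ring = −(16/74)·37/8 = -1
totals (row 1 + row 2): sun 1 + 37/8 = 45/8, ring 1 + (-1) = 0, arm 1 + 0 = 1
asked cell (total, sun) = 45/8

row1: w_G1=1 w_G3=1 w_R=1
row2: w_G1=37/8 w_G3=-1 w_R=0
total: w_G1=45/8 w_G3=0 w_R=1
asked value: 45/8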